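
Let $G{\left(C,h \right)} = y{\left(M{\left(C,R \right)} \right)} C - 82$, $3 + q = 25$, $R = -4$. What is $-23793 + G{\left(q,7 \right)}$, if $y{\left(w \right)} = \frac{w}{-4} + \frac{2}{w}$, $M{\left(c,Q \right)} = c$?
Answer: $-23994$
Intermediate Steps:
$q = 22$ ($q = -3 + 25 = 22$)
$y{\left(w \right)} = \frac{2}{w} - \frac{w}{4}$ ($y{\left(w \right)} = w \left(- \frac{1}{4}\right) + \frac{2}{w} = - \frac{w}{4} + \frac{2}{w} = \frac{2}{w} - \frac{w}{4}$)
$G{\left(C,h \right)} = -82 + C \left(\frac{2}{C} - \frac{C}{4}\right)$ ($G{\left(C,h \right)} = \left(\frac{2}{C} - \frac{C}{4}\right) C - 82 = C \left(\frac{2}{C} - \frac{C}{4}\right) - 82 = -82 + C \left(\frac{2}{C} - \frac{C}{4}\right)$)
$-23793 + G{\left(q,7 \right)} = -23793 - \left(80 + \frac{22^{2}}{4}\right) = -23793 - 201 = -23994$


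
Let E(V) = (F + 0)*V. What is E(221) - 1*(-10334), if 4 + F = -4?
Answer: 8566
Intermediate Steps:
F = -8 (F = -4 - 4 = -8)
E(V) = -8*V (E(V) = (-8 + 0)*V = -8*V)
E(221) - 1*(-10334) = -8*221 - 1*(-10334) = -1768 + 10334 = 8566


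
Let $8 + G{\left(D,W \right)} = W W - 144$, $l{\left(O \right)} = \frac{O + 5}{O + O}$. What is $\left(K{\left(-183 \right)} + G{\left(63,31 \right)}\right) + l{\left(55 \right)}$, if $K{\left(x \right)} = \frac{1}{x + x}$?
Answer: $\frac{3259219}{4026} \approx 809.54$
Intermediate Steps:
$K{\left(x \right)} = \frac{1}{2 x}$
$l{\left(O \right)} = \frac{5 + O}{2 O}$
$G{\left(D,W \right)} = -152 + W^{2}$ ($G{\left(D,W \right)} = -8 + \left(W W - 144\right) = -8 + \left(W^{2} - 144\right) = -8 + \left(-144 + W^{2}\right) = -152 + W^{2}$)
$\left(K{\left(-183 \right)} + G{\left(63,31 \right)}\right) + l{\left(55 \right)} = \left(\frac{1}{2 \left(-183\right)} - \left(152 - 31^{2}\right)\right) + \frac{5 + 55}{2 \cdot 55} = \left(\frac{1}{2} \left(- \frac{1}{183}\right) + \left(-152 + 961\right)\right) + \frac{1}{2} \cdot \frac{1}{55} \cdot 60 = \left(- \frac{1}{366} + 809\right) + \frac{6}{11} = \frac{296093}{366} + \frac{6}{11} = \frac{3259219}{4026}$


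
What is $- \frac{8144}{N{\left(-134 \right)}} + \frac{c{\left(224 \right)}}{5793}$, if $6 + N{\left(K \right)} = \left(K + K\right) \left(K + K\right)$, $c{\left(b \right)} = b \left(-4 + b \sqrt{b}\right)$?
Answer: $- \frac{55763560}{208020837} + \frac{200704 \sqrt{14}}{5793} \approx 129.37$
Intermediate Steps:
$c{\left(b \right)} = b \left(-4 + b^{\frac{3}{2}}\right)$
$N{\left(K \right)} = -6 + 4 K^{2}$ ($N{\left(K \right)} = -6 + \left(K + K\right) \left(K + K\right) = -6 + 2 K 2 K = -6 + 4 K^{2}$)
$- \frac{8144}{N{\left(-134 \right)}} + \frac{c{\left(224 \right)}}{5793} = - \frac{8144}{-6 + 4 \left(-134\right)^{2}} + \frac{224^{\frac{5}{2}} - 896}{5793} = - \frac{8144}{-6 + 4 \cdot 17956} + \left(200704 \sqrt{14} - 896\right) \frac{1}{5793} = - \frac{8144}{-6 + 71824} + \left(-896 + 200704 \sqrt{14}\right) \frac{1}{5793} = - \frac{8144}{71818} - \left(\frac{896}{5793} - \frac{200704 \sqrt{14}}{5793}\right) = \left(-8144\right) \frac{1}{71818} - \left(\frac{896}{5793} - \frac{200704 \sqrt{14}}{5793}\right) = - \frac{4072}{35909} - \left(\frac{896}{5793} - \frac{200704 \sqrt{14}}{5793}\right) = - \frac{55763560}{208020837} + \frac{200704 \sqrt{14}}{5793}$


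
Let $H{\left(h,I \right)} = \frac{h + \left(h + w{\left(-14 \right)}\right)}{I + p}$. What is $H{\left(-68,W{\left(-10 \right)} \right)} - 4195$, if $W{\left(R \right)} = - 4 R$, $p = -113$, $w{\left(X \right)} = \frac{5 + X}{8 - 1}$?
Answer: $- \frac{2142684}{511} \approx -4193.1$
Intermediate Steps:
$w{\left(X \right)} = \frac{5}{7} + \frac{X}{7}$ ($w{\left(X \right)} = \frac{5 + X}{7} = \left(5 + X\right) \frac{1}{7} = \frac{5}{7} + \frac{X}{7}$)
$H{\left(h,I \right)} = \frac{- \frac{9}{7} + 2 h}{-113 + I}$ ($H{\left(h,I \right)} = \frac{h + \left(h + \left(\frac{5}{7} + \frac{1}{7} \left(-14\right)\right)\right)}{I - 113} = \frac{h + \left(h + \left(\frac{5}{7} - 2\right)\right)}{-113 + I} = \frac{h + \left(h - \frac{9}{7}\right)}{-113 + I} = \frac{h + \left(- \frac{9}{7} + h\right)}{-113 + I} = \frac{- \frac{9}{7} + 2 h}{-113 + I}$)
$H{\left(-68,W{\left(-10 \right)} \right)} - 4195 = \frac{-9 + 14 \left(-68\right)}{7 \left(-113 - -40\right)} - 4195 = \frac{-9 - 952}{7 \left(-113 + 40\right)} - 4195 = \frac{1}{7} \frac{1}{-73} \left(-961\right) - 4195 = \frac{1}{7} \left(- \frac{1}{73}\right) \left(-961\right) - 4195 = \frac{961}{511} - 4195 = - \frac{2142684}{511}$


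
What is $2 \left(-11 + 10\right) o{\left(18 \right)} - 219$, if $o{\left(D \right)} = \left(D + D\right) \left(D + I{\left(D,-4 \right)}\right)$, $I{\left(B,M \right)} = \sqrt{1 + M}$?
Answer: $-1515 - 72 i \sqrt{3} \approx -1515.0 - 124.71 i$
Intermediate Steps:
$o{\left(D \right)} = 2 D \left(D + i \sqrt{3}\right)$ ($o{\left(D \right)} = \left(D + D\right) \left(D + \sqrt{1 - 4}\right) = 2 D \left(D + \sqrt{-3}\right) = 2 D \left(D + i \sqrt{3}\right)$)
$2 \left(-11 + 10\right) o{\left(18 \right)} - 219 = 2 \left(-11 + 10\right) 2 \cdot 18 \left(18 + i \sqrt{3}\right) - 219 = 2 \left(-1\right) \left(648 + 36 i \sqrt{3}\right) - 219 = - 2 \left(648 + 36 i \sqrt{3}\right) - 219 = \left(-1296 - 72 i \sqrt{3}\right) - 219 = -1515 - 72 i \sqrt{3}$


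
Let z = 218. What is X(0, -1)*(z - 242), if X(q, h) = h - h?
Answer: 0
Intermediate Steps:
X(q, h) = 0
X(0, -1)*(z - 242) = 0*(218 - 242) = 0*(-24) = 0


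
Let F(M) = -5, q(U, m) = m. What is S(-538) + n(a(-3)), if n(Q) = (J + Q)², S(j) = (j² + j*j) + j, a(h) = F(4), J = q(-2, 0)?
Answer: 578375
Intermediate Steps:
J = 0
a(h) = -5
S(j) = j + 2*j² (S(j) = (j² + j²) + j = 2*j² + j = j + 2*j²)
n(Q) = Q² (n(Q) = (0 + Q)² = Q²)
S(-538) + n(a(-3)) = -538*(1 + 2*(-538)) + (-5)² = -538*(1 - 1076) + 25 = -538*(-1075) + 25 = 578350 + 25 = 578375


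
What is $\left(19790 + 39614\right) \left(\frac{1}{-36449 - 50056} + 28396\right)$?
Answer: $\frac{145919746736516}{86505} \approx 1.6868 \cdot 10^{9}$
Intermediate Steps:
$\left(19790 + 39614\right) \left(\frac{1}{-36449 - 50056} + 28396\right) = 59404 \left(\frac{1}{-86505} + 28396\right) = 59404 \left(- \frac{1}{86505} + 28396\right) = 59404 \cdot \frac{2456395979}{86505} = \frac{145919746736516}{86505}$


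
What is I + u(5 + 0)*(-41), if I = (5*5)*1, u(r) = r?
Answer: -180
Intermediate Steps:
I = 25 (I = 25*1 = 25)
I + u(5 + 0)*(-41) = 25 + (5 + 0)*(-41) = 25 + 5*(-41) = 25 - 205 = -180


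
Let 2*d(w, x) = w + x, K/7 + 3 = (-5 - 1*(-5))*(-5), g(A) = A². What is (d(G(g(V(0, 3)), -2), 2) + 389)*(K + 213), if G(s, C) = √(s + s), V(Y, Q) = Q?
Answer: 74880 + 288*√2 ≈ 75287.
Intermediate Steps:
G(s, C) = √2*√s (G(s, C) = √(2*s) = √2*√s)
K = -21 (K = -21 + 7*((-5 - 1*(-5))*(-5)) = -21 + 7*((-5 + 5)*(-5)) = -21 + 7*(0*(-5)) = -21 + 7*0 = -21 + 0 = -21)
d(w, x) = w/2 + x/2 (d(w, x) = (w + x)/2 = w/2 + x/2)
(d(G(g(V(0, 3)), -2), 2) + 389)*(K + 213) = (((√2*√(3²))/2 + (½)*2) + 389)*(-21 + 213) = (((√2*√9)/2 + 1) + 389)*192 = (((√2*3)/2 + 1) + 389)*192 = (((3*√2)/2 + 1) + 389)*192 = ((3*√2/2 + 1) + 389)*192 = ((1 + 3*√2/2) + 389)*192 = (390 + 3*√2/2)*192 = 74880 + 288*√2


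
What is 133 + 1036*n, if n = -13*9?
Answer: -121079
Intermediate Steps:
n = -117
133 + 1036*n = 133 + 1036*(-117) = 133 - 121212 = -121079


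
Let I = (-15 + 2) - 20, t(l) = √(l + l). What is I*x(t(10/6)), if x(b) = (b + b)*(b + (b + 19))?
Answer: -440 - 418*√30 ≈ -2729.5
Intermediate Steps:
t(l) = √2*√l (t(l) = √(2*l) = √2*√l)
x(b) = 2*b*(19 + 2*b) (x(b) = (2*b)*(b + (19 + b)) = (2*b)*(19 + 2*b) = 2*b*(19 + 2*b))
I = -33 (I = -13 - 20 = -33)
I*x(t(10/6)) = -66*√2*√(10/6)*(19 + 2*(√2*√(10/6))) = -66*√2*√(10*(⅙))*(19 + 2*(√2*√(10*(⅙)))) = -66*√2*√(5/3)*(19 + 2*(√2*√(5/3))) = -66*√2*(√15/3)*(19 + 2*(√2*(√15/3))) = -66*√30/3*(19 + 2*(√30/3)) = -66*√30/3*(19 + 2*√30/3) = -22*√30*(19 + 2*√30/3)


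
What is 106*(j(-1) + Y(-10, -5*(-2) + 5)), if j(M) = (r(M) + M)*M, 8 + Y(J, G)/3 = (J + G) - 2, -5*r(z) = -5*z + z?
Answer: -6996/5 ≈ -1399.2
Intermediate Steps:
r(z) = 4*z/5 (r(z) = -(-5*z + z)/5 = -(-4)*z/5 = 4*z/5)
Y(J, G) = -30 + 3*G + 3*J (Y(J, G) = -24 + 3*((J + G) - 2) = -24 + 3*((G + J) - 2) = -24 + 3*(-2 + G + J) = -24 + (-6 + 3*G + 3*J) = -30 + 3*G + 3*J)
j(M) = 9*M²/5 (j(M) = (4*M/5 + M)*M = (9*M/5)*M = 9*M²/5)
106*(j(-1) + Y(-10, -5*(-2) + 5)) = 106*((9/5)*(-1)² + (-30 + 3*(-5*(-2) + 5) + 3*(-10))) = 106*((9/5)*1 + (-30 + 3*(10 + 5) - 30)) = 106*(9/5 + (-30 + 3*15 - 30)) = 106*(9/5 + (-30 + 45 - 30)) = 106*(9/5 - 15) = 106*(-66/5) = -6996/5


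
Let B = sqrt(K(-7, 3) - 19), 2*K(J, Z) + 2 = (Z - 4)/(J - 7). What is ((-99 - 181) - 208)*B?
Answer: -244*I*sqrt(3913)/7 ≈ -2180.5*I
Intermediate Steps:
K(J, Z) = -1 + (-4 + Z)/(2*(-7 + J)) (K(J, Z) = -1 + ((Z - 4)/(J - 7))/2 = -1 + ((-4 + Z)/(-7 + J))/2 = -1 + (-4 + Z)/(2*(-7 + J)))
B = I*sqrt(3913)/14 (B = sqrt((5 + (1/2)*3 - 1*(-7))/(-7 - 7) - 19) = sqrt((5 + 3/2 + 7)/(-14) - 19) = sqrt(-1/14*27/2 - 19) = sqrt(-27/28 - 19) = sqrt(-559/28) = I*sqrt(3913)/14 ≈ 4.4681*I)
((-99 - 181) - 208)*B = ((-99 - 181) - 208)*(I*sqrt(3913)/14) = (-280 - 208)*(I*sqrt(3913)/14) = -244*I*sqrt(3913)/7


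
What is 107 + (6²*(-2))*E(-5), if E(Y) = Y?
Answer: 467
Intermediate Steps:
107 + (6²*(-2))*E(-5) = 107 + (6²*(-2))*(-5) = 107 + (36*(-2))*(-5) = 107 - 72*(-5) = 107 + 360 = 467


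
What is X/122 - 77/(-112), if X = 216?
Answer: 2399/976 ≈ 2.4580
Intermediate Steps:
X/122 - 77/(-112) = 216/122 - 77/(-112) = 216*(1/122) - 77*(-1/112) = 108/61 + 11/16 = 2399/976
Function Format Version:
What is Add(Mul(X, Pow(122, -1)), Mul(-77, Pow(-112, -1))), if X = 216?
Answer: Rational(2399, 976) ≈ 2.4580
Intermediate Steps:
Add(Mul(X, Pow(122, -1)), Mul(-77, Pow(-112, -1))) = Add(Mul(216, Pow(122, -1)), Mul(-77, Pow(-112, -1))) = Add(Mul(216, Rational(1, 122)), Mul(-77, Rational(-1, 112))) = Add(Rational(108, 61), Rational(11, 16)) = Rational(2399, 976)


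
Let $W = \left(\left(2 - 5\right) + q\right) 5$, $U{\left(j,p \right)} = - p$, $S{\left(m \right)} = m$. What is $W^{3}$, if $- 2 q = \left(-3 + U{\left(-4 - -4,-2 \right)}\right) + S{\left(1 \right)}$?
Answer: $-3375$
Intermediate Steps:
$q = 0$ ($q = - \frac{\left(-3 - -2\right) + 1}{2} = - \frac{\left(-3 + 2\right) + 1}{2} = - \frac{-1 + 1}{2} = \left(- \frac{1}{2}\right) 0 = 0$)
$W = -15$ ($W = \left(\left(2 - 5\right) + 0\right) 5 = \left(-3 + 0\right) 5 = \left(-3\right) 5 = -15$)
$W^{3} = \left(-15\right)^{3} = -3375$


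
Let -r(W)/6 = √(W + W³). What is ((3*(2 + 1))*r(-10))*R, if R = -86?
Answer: 4644*I*√1010 ≈ 1.4759e+5*I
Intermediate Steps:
r(W) = -6*√(W + W³)
((3*(2 + 1))*r(-10))*R = ((3*(2 + 1))*(-6*√(-10 + (-10)³)))*(-86) = ((3*3)*(-6*√(-10 - 1000)))*(-86) = (9*(-6*I*√1010))*(-86) = -54*I*√1010*(-86) = 4644*I*√1010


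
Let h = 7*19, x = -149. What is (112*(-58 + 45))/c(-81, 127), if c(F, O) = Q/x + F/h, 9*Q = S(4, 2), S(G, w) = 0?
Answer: 193648/81 ≈ 2390.7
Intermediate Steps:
Q = 0 (Q = (⅑)*0 = 0)
h = 133
c(F, O) = F/133 (c(F, O) = 0/(-149) + F/133 = 0*(-1/149) + F*(1/133) = 0 + F/133 = F/133)
(112*(-58 + 45))/c(-81, 127) = (112*(-58 + 45))/(((1/133)*(-81))) = (112*(-13))/(-81/133) = -1456*(-133/81) = 193648/81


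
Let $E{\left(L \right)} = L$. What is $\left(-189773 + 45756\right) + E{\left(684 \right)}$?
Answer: $-143333$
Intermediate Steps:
$\left(-189773 + 45756\right) + E{\left(684 \right)} = \left(-189773 + 45756\right) + 684 = -144017 + 684 = -143333$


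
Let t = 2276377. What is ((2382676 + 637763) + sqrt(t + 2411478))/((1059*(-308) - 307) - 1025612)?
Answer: -1006813/450697 - sqrt(4687855)/1352091 ≈ -2.2355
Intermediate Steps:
((2382676 + 637763) + sqrt(t + 2411478))/((1059*(-308) - 307) - 1025612) = ((2382676 + 637763) + sqrt(2276377 + 2411478))/((1059*(-308) - 307) - 1025612) = (3020439 + sqrt(4687855))/((-326172 - 307) - 1025612) = (3020439 + sqrt(4687855))/(-326479 - 1025612) = (3020439 + sqrt(4687855))/(-1352091) = (3020439 + sqrt(4687855))*(-1/1352091) = -1006813/450697 - sqrt(4687855)/1352091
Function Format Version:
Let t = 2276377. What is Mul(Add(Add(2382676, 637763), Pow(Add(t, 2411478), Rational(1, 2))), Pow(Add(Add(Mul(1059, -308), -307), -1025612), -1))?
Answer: Add(Rational(-1006813, 450697), Mul(Rational(-1, 1352091), Pow(4687855, Rational(1, 2)))) ≈ -2.2355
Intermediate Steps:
Mul(Add(Add(2382676, 637763), Pow(Add(t, 2411478), Rational(1, 2))), Pow(Add(Add(Mul(1059, -308), -307), -1025612), -1)) = Mul(Add(Add(2382676, 637763), Pow(Add(2276377, 2411478), Rational(1, 2))), Pow(Add(Add(Mul(1059, -308), -307), -1025612), -1)) = Mul(Add(3020439, Pow(4687855, Rational(1, 2))), Pow(Add(Add(-326172, -307), -1025612), -1)) = Mul(Add(3020439, Pow(4687855, Rational(1, 2))), Pow(Add(-326479, -1025612), -1)) = Mul(Add(3020439, Pow(4687855, Rational(1, 2))), Pow(-1352091, -1)) = Mul(Add(3020439, Pow(4687855, Rational(1, 2))), Rational(-1, 1352091)) = Add(Rational(-1006813, 450697), Mul(Rational(-1, 1352091), Pow(4687855, Rational(1, 2))))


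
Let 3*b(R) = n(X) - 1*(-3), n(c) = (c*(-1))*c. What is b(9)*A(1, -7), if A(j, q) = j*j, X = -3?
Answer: -2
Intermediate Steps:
A(j, q) = j**2
n(c) = -c**2 (n(c) = (-c)*c = -c**2)
b(R) = -2 (b(R) = (-1*(-3)**2 - 1*(-3))/3 = (-1*9 + 3)/3 = (-9 + 3)/3 = (1/3)*(-6) = -2)
b(9)*A(1, -7) = -2*1**2 = -2*1 = -2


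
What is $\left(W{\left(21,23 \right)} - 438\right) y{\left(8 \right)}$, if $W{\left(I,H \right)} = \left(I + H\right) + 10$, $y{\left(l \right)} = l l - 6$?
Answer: $-22272$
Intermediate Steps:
$y{\left(l \right)} = -6 + l^{2}$ ($y{\left(l \right)} = l^{2} - 6 = -6 + l^{2}$)
$W{\left(I,H \right)} = 10 + H + I$ ($W{\left(I,H \right)} = \left(H + I\right) + 10 = 10 + H + I$)
$\left(W{\left(21,23 \right)} - 438\right) y{\left(8 \right)} = \left(\left(10 + 23 + 21\right) - 438\right) \left(-6 + 8^{2}\right) = \left(54 - 438\right) \left(-6 + 64\right) = \left(-384\right) 58 = -22272$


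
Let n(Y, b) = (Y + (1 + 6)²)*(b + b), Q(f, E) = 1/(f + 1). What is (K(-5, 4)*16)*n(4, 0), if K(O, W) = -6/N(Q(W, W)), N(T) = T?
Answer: 0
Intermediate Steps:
Q(f, E) = 1/(1 + f)
n(Y, b) = 2*b*(49 + Y) (n(Y, b) = (Y + 7²)*(2*b) = (Y + 49)*(2*b) = (49 + Y)*(2*b) = 2*b*(49 + Y))
K(O, W) = -6 - 6*W (K(O, W) = -(6 + 6*W) = -6*(1 + W) = -6 - 6*W)
(K(-5, 4)*16)*n(4, 0) = ((-6 - 6*4)*16)*(2*0*(49 + 4)) = ((-6 - 24)*16)*(2*0*53) = -30*16*0 = -480*0 = 0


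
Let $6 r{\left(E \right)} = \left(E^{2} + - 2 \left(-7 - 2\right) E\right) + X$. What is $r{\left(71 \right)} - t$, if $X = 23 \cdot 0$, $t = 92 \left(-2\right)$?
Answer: $\frac{7423}{6} \approx 1237.2$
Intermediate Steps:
$t = -184$
$X = 0$
$r{\left(E \right)} = 3 E + \frac{E^{2}}{6}$ ($r{\left(E \right)} = \frac{\left(E^{2} + - 2 \left(-7 - 2\right) E\right) + 0}{6} = \frac{\left(E^{2} + \left(-2\right) \left(-9\right) E\right) + 0}{6} = \frac{\left(E^{2} + 18 E\right) + 0}{6} = \frac{E^{2} + 18 E}{6} = 3 E + \frac{E^{2}}{6}$)
$r{\left(71 \right)} - t = \frac{1}{6} \cdot 71 \left(18 + 71\right) - -184 = \frac{1}{6} \cdot 71 \cdot 89 + 184 = \frac{6319}{6} + 184 = \frac{7423}{6}$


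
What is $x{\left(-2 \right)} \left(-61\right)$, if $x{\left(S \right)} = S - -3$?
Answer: $-61$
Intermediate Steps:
$x{\left(S \right)} = 3 + S$ ($x{\left(S \right)} = S + 3 = 3 + S$)
$x{\left(-2 \right)} \left(-61\right) = \left(3 - 2\right) \left(-61\right) = 1 \left(-61\right) = -61$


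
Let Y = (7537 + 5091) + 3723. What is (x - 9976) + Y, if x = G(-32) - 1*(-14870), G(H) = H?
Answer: 21213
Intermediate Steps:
Y = 16351 (Y = 12628 + 3723 = 16351)
x = 14838 (x = -32 - 1*(-14870) = -32 + 14870 = 14838)
(x - 9976) + Y = (14838 - 9976) + 16351 = 4862 + 16351 = 21213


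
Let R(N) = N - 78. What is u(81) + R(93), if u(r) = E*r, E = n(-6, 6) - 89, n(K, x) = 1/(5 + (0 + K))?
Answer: -7275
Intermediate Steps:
n(K, x) = 1/(5 + K)
E = -90 (E = 1/(5 - 6) - 89 = 1/(-1) - 89 = -1 - 89 = -90)
R(N) = -78 + N
u(r) = -90*r
u(81) + R(93) = -90*81 + (-78 + 93) = -7290 + 15 = -7275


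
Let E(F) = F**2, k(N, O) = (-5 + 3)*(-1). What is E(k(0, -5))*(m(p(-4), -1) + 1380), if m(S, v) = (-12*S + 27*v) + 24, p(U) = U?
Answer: 5700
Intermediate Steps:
m(S, v) = 24 - 12*S + 27*v
k(N, O) = 2 (k(N, O) = -2*(-1) = 2)
E(k(0, -5))*(m(p(-4), -1) + 1380) = 2**2*((24 - 12*(-4) + 27*(-1)) + 1380) = 4*((24 + 48 - 27) + 1380) = 4*(45 + 1380) = 4*1425 = 5700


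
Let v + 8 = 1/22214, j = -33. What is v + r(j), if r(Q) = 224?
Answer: 4798225/22214 ≈ 216.00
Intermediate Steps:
v = -177711/22214 (v = -8 + 1/22214 = -177711/22214 ≈ -8.0000)
v + r(j) = -177711/22214 + 224 = 4798225/22214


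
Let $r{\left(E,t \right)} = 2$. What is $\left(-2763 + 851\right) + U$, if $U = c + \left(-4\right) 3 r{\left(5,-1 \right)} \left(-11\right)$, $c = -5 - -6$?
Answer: $-1647$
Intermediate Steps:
$c = 1$ ($c = -5 + 6 = 1$)
$U = 265$ ($U = 1 + \left(-4\right) 3 \cdot 2 \left(-11\right) = 1 + \left(-12\right) 2 \left(-11\right) = 1 - -264 = 1 + 264 = 265$)
$\left(-2763 + 851\right) + U = \left(-2763 + 851\right) + 265 = -1912 + 265 = -1647$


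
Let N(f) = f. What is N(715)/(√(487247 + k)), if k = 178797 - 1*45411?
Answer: 55*√620633/47741 ≈ 0.90759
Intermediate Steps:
k = 133386 (k = 178797 - 45411 = 133386)
N(715)/(√(487247 + k)) = 715/(√(487247 + 133386)) = 715/(√620633) = 715*(√620633/620633) = 55*√620633/47741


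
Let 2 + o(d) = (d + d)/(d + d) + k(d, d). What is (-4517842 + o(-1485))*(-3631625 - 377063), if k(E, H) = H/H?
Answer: 18110619011296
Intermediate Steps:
k(E, H) = 1
o(d) = 0 (o(d) = -2 + ((d + d)/(d + d) + 1) = -2 + ((2*d)/((2*d)) + 1) = -2 + ((2*d)*(1/(2*d)) + 1) = -2 + (1 + 1) = -2 + 2 = 0)
(-4517842 + o(-1485))*(-3631625 - 377063) = (-4517842 + 0)*(-3631625 - 377063) = -4517842*(-4008688) = 18110619011296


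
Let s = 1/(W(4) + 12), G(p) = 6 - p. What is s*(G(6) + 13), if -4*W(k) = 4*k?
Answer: 13/8 ≈ 1.6250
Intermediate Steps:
W(k) = -k
s = ⅛ (s = 1/(-1*4 + 12) = 1/(-4 + 12) = 1/8 = ⅛ ≈ 0.12500)
s*(G(6) + 13) = ((6 - 1*6) + 13)/8 = ((6 - 6) + 13)/8 = (0 + 13)/8 = (⅛)*13 = 13/8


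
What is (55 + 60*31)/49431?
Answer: 1915/49431 ≈ 0.038741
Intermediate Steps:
(55 + 60*31)/49431 = (55 + 1860)*(1/49431) = 1915*(1/49431) = 1915/49431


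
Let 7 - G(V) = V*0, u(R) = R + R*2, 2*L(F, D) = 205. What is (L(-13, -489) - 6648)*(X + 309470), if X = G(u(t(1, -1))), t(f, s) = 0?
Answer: -4051363407/2 ≈ -2.0257e+9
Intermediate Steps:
L(F, D) = 205/2 (L(F, D) = (½)*205 = 205/2)
u(R) = 3*R (u(R) = R + 2*R = 3*R)
G(V) = 7 (G(V) = 7 - V*0 = 7 - 1*0 = 7 + 0 = 7)
X = 7
(L(-13, -489) - 6648)*(X + 309470) = (205/2 - 6648)*(7 + 309470) = -13091/2*309477 = -4051363407/2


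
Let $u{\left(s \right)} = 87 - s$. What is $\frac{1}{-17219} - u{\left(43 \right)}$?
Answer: $- \frac{757637}{17219} \approx -44.0$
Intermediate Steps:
$\frac{1}{-17219} - u{\left(43 \right)} = \frac{1}{-17219} - \left(87 - 43\right) = - \frac{1}{17219} - \left(87 - 43\right) = - \frac{1}{17219} - 44 = - \frac{757637}{17219}$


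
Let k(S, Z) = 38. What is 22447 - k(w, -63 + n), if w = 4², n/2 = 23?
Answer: 22409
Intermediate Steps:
n = 46 (n = 2*23 = 46)
w = 16
22447 - k(w, -63 + n) = 22447 - 1*38 = 22447 - 38 = 22409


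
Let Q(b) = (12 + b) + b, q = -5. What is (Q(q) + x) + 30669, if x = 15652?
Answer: 46323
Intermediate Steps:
Q(b) = 12 + 2*b
(Q(q) + x) + 30669 = ((12 + 2*(-5)) + 15652) + 30669 = ((12 - 10) + 15652) + 30669 = (2 + 15652) + 30669 = 15654 + 30669 = 46323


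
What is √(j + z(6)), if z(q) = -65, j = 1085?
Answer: 2*√255 ≈ 31.937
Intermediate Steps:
√(j + z(6)) = √(1085 - 65) = √1020 = 2*√255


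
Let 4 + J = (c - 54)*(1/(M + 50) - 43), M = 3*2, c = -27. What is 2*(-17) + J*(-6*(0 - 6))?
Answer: 1752211/14 ≈ 1.2516e+5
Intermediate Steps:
M = 6
J = 194743/56 (J = -4 + (-27 - 54)*(1/(6 + 50) - 43) = -4 - 81*(1/56 - 43) = -4 - 81*(-2407/56) = -4 + 194967/56 = 194743/56 ≈ 3477.6)
2*(-17) + J*(-6*(0 - 6)) = 2*(-17) + 194743*(-6*(0 - 6))/56 = -34 + 194743*(-6*(-6))/56 = -34 + (194743/56)*36 = -34 + 1752687/14 = 1752211/14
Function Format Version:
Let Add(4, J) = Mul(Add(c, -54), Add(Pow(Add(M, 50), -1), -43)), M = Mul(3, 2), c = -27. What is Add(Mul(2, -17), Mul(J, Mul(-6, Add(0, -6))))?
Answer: Rational(1752211, 14) ≈ 1.2516e+5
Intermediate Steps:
M = 6
J = Rational(194743, 56) (J = Add(-4, Mul(Add(-27, -54), Add(Pow(Add(6, 50), -1), -43))) = Add(-4, Mul(-81, Add(Pow(56, -1), -43))) = Add(-4, Mul(-81, Add(Rational(1, 56), -43))) = Add(-4, Mul(-81, Rational(-2407, 56))) = Add(-4, Rational(194967, 56)) = Rational(194743, 56) ≈ 3477.6)
Add(Mul(2, -17), Mul(J, Mul(-6, Add(0, -6)))) = Add(Mul(2, -17), Mul(Rational(194743, 56), Mul(-6, Add(0, -6)))) = Add(-34, Mul(Rational(194743, 56), Mul(-6, -6))) = Add(-34, Mul(Rational(194743, 56), 36)) = Add(-34, Rational(1752687, 14)) = Rational(1752211, 14)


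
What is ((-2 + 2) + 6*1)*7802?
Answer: 46812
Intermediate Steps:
((-2 + 2) + 6*1)*7802 = (0 + 6)*7802 = 6*7802 = 46812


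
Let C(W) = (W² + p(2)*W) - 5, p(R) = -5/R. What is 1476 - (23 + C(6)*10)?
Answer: 1293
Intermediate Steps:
C(W) = -5 + W² - 5*W/2 (C(W) = (W² + (-5/2)*W) - 5 = (W² + (-5*½)*W) - 5 = (W² - 5*W/2) - 5 = -5 + W² - 5*W/2)
1476 - (23 + C(6)*10) = 1476 - (23 + (-5 + 6² - 5/2*6)*10) = 1476 - (23 + (-5 + 36 - 15)*10) = 1476 - (23 + 16*10) = 1476 - (23 + 160) = 1476 - 1*183 = 1476 - 183 = 1293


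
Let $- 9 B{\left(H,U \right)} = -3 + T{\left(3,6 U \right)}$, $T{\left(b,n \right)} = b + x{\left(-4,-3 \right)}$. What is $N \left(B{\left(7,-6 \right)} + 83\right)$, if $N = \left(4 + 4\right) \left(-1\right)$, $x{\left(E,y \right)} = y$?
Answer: $- \frac{2000}{3} \approx -666.67$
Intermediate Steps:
$N = -8$ ($N = 8 \left(-1\right) = -8$)
$T{\left(b,n \right)} = -3 + b$ ($T{\left(b,n \right)} = b - 3 = -3 + b$)
$B{\left(H,U \right)} = \frac{1}{3}$ ($B{\left(H,U \right)} = - \frac{-3 + \left(-3 + 3\right)}{9} = - \frac{-3 + 0}{9} = \left(- \frac{1}{9}\right) \left(-3\right) = \frac{1}{3}$)
$N \left(B{\left(7,-6 \right)} + 83\right) = - 8 \left(\frac{1}{3} + 83\right) = \left(-8\right) \frac{250}{3} = - \frac{2000}{3}$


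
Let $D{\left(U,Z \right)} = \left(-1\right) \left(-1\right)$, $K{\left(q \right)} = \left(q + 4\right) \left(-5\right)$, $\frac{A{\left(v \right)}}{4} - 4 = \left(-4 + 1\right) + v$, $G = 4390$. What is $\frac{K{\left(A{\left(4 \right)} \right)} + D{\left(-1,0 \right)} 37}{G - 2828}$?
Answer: $- \frac{83}{1562} \approx -0.053137$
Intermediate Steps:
$A{\left(v \right)} = 4 + 4 v$ ($A{\left(v \right)} = 16 + 4 \left(\left(-4 + 1\right) + v\right) = 16 + 4 \left(-3 + v\right) = 16 + \left(-12 + 4 v\right) = 4 + 4 v$)
$K{\left(q \right)} = -20 - 5 q$ ($K{\left(q \right)} = \left(4 + q\right) \left(-5\right) = -20 - 5 q$)
$D{\left(U,Z \right)} = 1$
$\frac{K{\left(A{\left(4 \right)} \right)} + D{\left(-1,0 \right)} 37}{G - 2828} = \frac{\left(-20 - 5 \left(4 + 4 \cdot 4\right)\right) + 1 \cdot 37}{4390 - 2828} = \frac{\left(-20 - 5 \left(4 + 16\right)\right) + 37}{1562} = \left(\left(-20 - 100\right) + 37\right) \frac{1}{1562} = \left(-120 + 37\right) \frac{1}{1562} = \left(-83\right) \frac{1}{1562} = - \frac{83}{1562}$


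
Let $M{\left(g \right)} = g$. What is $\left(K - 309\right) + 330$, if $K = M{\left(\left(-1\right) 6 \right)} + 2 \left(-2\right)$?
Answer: $11$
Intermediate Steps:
$K = -10$ ($K = \left(-1\right) 6 + 2 \left(-2\right) = -6 - 4 = -10$)
$\left(K - 309\right) + 330 = \left(-10 - 309\right) + 330 = -319 + 330 = 11$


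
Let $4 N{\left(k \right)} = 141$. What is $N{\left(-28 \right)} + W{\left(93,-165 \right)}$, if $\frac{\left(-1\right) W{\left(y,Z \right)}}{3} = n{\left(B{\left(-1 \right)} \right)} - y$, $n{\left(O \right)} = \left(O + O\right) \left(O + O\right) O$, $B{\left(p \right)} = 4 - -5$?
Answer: $- \frac{33735}{4} \approx -8433.8$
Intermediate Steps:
$N{\left(k \right)} = \frac{141}{4}$ ($N{\left(k \right)} = \frac{1}{4} \cdot 141 = \frac{141}{4}$)
$B{\left(p \right)} = 9$ ($B{\left(p \right)} = 4 + 5 = 9$)
$n{\left(O \right)} = 4 O^{3}$ ($n{\left(O \right)} = 2 O 2 O O = 4 O^{2} O = 4 O^{3}$)
$W{\left(y,Z \right)} = -8748 + 3 y$ ($W{\left(y,Z \right)} = - 3 \left(4 \cdot 9^{3} - y\right) = - 3 \left(4 \cdot 729 - y\right) = - 3 \left(2916 - y\right) = -8748 + 3 y$)
$N{\left(-28 \right)} + W{\left(93,-165 \right)} = \frac{141}{4} + \left(-8748 + 3 \cdot 93\right) = \frac{141}{4} + \left(-8748 + 279\right) = \frac{141}{4} - 8469 = - \frac{33735}{4}$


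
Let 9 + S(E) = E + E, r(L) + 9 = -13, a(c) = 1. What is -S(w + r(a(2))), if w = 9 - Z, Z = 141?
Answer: 317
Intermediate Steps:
r(L) = -22 (r(L) = -9 - 13 = -22)
w = -132 (w = 9 - 1*141 = 9 - 141 = -132)
S(E) = -9 + 2*E (S(E) = -9 + (E + E) = -9 + 2*E)
-S(w + r(a(2))) = -(-9 + 2*(-132 - 22)) = -(-9 + 2*(-154)) = -(-9 - 308) = -1*(-317) = 317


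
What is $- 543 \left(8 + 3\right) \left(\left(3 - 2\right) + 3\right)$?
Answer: $-23892$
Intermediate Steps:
$- 543 \left(8 + 3\right) \left(\left(3 - 2\right) + 3\right) = - 543 \cdot 11 \left(1 + 3\right) = - 543 \cdot 11 \cdot 4 = \left(-543\right) 44 = -23892$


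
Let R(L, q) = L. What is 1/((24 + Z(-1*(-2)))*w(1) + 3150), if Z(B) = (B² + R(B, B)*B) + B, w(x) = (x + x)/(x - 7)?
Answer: 3/9416 ≈ 0.00031861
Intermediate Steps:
w(x) = 2*x/(-7 + x) (w(x) = (2*x)/(-7 + x) = 2*x/(-7 + x))
Z(B) = B + 2*B² (Z(B) = (B² + B*B) + B = (B² + B²) + B = 2*B² + B = B + 2*B²)
1/((24 + Z(-1*(-2)))*w(1) + 3150) = 1/((24 + (-1*(-2))*(1 + 2*(-1*(-2))))*(2*1/(-7 + 1)) + 3150) = 1/((24 + 2*(1 + 2*2))*(2*1/(-6)) + 3150) = 1/((24 + 2*(1 + 4))*(2*1*(-⅙)) + 3150) = 1/((24 + 2*5)*(-⅓) + 3150) = 1/((24 + 10)*(-⅓) + 3150) = 1/(34*(-⅓) + 3150) = 1/(-34/3 + 3150) = 1/(9416/3) = 3/9416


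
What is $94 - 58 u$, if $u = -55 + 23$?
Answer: $1950$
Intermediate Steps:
$u = -32$
$94 - 58 u = 94 - -1856 = 94 + 1856 = 1950$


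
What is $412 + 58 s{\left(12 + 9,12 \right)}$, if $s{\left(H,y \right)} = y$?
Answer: $1108$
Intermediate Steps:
$412 + 58 s{\left(12 + 9,12 \right)} = 412 + 58 \cdot 12 = 412 + 696 = 1108$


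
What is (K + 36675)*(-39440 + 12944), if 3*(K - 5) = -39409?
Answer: -623812992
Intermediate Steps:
K = -39394/3 (K = 5 + (1/3)*(-39409) = 5 - 39409/3 = -39394/3 ≈ -13131.)
(K + 36675)*(-39440 + 12944) = (-39394/3 + 36675)*(-39440 + 12944) = (70631/3)*(-26496) = -623812992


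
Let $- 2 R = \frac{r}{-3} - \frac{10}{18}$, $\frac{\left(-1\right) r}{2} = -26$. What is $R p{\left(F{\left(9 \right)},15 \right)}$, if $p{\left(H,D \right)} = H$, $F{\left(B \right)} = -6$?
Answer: $- \frac{161}{3} \approx -53.667$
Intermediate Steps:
$r = 52$ ($r = \left(-2\right) \left(-26\right) = 52$)
$R = \frac{161}{18}$ ($R = - \frac{\frac{52}{-3} - \frac{10}{18}}{2} = - \frac{52 \left(- \frac{1}{3}\right) - \frac{5}{9}}{2} = - \frac{- \frac{52}{3} - \frac{5}{9}}{2} = \left(- \frac{1}{2}\right) \left(- \frac{161}{9}\right) = \frac{161}{18} \approx 8.9444$)
$R p{\left(F{\left(9 \right)},15 \right)} = \frac{161}{18} \left(-6\right) = - \frac{161}{3}$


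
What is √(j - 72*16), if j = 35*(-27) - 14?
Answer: I*√2111 ≈ 45.946*I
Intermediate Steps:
j = -959 (j = -945 - 14 = -959)
√(j - 72*16) = √(-959 - 72*16) = √(-959 - 1152) = √(-2111) = I*√2111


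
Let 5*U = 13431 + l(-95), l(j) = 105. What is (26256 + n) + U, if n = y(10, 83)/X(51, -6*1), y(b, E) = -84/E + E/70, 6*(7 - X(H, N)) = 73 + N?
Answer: 2103449373/72625 ≈ 28963.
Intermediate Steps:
X(H, N) = -31/6 - N/6 (X(H, N) = 7 - (73 + N)/6 = 7 + (-73/6 - N/6) = -31/6 - N/6)
y(b, E) = -84/E + E/70 (y(b, E) = -84/E + E*(1/70) = -84/E + E/70)
U = 13536/5 (U = (13431 + 105)/5 = (⅕)*13536 = 13536/5 ≈ 2707.2)
n = -3027/72625 (n = (-84/83 + (1/70)*83)/(-31/6 - (-1)) = (-84*1/83 + 83/70)/(-31/6 - ⅙*(-6)) = (-84/83 + 83/70)/(-31/6 + 1) = 1009/(5810*(-25/6)) = (1009/5810)*(-6/25) = -3027/72625 ≈ -0.041680)
(26256 + n) + U = (26256 - 3027/72625) + 13536/5 = 1906838973/72625 + 13536/5 = 2103449373/72625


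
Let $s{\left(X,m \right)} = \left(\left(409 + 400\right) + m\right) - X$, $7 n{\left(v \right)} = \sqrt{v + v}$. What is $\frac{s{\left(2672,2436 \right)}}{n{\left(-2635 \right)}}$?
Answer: $- \frac{4011 i \sqrt{5270}}{5270} \approx - 55.252 i$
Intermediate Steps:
$n{\left(v \right)} = \frac{\sqrt{2} \sqrt{v}}{7}$ ($n{\left(v \right)} = \frac{\sqrt{v + v}}{7} = \frac{\sqrt{2 v}}{7} = \frac{\sqrt{2} \sqrt{v}}{7}$)
$s{\left(X,m \right)} = 809 + m - X$ ($s{\left(X,m \right)} = \left(809 + m\right) - X = 809 + m - X$)
$\frac{s{\left(2672,2436 \right)}}{n{\left(-2635 \right)}} = \frac{809 + 2436 - 2672}{\frac{1}{7} \sqrt{2} \sqrt{-2635}} = \frac{809 + 2436 - 2672}{\frac{1}{7} \sqrt{2} i \sqrt{2635}} = \frac{573}{\frac{1}{7} i \sqrt{5270}} = 573 \left(- \frac{7 i \sqrt{5270}}{5270}\right) = - \frac{4011 i \sqrt{5270}}{5270}$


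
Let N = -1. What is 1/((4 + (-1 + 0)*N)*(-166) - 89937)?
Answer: -1/90767 ≈ -1.1017e-5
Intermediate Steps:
1/((4 + (-1 + 0)*N)*(-166) - 89937) = 1/((4 + (-1 + 0)*(-1))*(-166) - 89937) = 1/((4 - 1*(-1))*(-166) - 89937) = 1/((4 + 1)*(-166) - 89937) = 1/(5*(-166) - 89937) = 1/(-830 - 89937) = 1/(-90767) = -1/90767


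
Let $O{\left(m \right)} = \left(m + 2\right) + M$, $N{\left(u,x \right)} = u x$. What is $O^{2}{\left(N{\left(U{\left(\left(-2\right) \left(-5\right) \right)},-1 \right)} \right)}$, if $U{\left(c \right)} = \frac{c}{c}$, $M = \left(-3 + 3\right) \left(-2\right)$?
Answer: $1$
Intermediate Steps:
$M = 0$ ($M = 0 \left(-2\right) = 0$)
$U{\left(c \right)} = 1$
$O{\left(m \right)} = 2 + m$ ($O{\left(m \right)} = \left(m + 2\right) + 0 = \left(2 + m\right) + 0 = 2 + m$)
$O^{2}{\left(N{\left(U{\left(\left(-2\right) \left(-5\right) \right)},-1 \right)} \right)} = \left(2 + 1 \left(-1\right)\right)^{2} = \left(2 - 1\right)^{2} = 1^{2} = 1$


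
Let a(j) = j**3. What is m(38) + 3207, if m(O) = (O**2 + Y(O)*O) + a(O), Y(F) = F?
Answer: 60967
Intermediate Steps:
m(O) = O**3 + 2*O**2 (m(O) = (O**2 + O*O) + O**3 = (O**2 + O**2) + O**3 = 2*O**2 + O**3 = O**3 + 2*O**2)
m(38) + 3207 = 38**2*(2 + 38) + 3207 = 1444*40 + 3207 = 57760 + 3207 = 60967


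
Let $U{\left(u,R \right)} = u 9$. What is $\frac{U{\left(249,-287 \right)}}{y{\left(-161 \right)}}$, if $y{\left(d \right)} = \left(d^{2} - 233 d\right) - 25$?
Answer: $\frac{2241}{63409} \approx 0.035342$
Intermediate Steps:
$U{\left(u,R \right)} = 9 u$
$y{\left(d \right)} = -25 + d^{2} - 233 d$
$\frac{U{\left(249,-287 \right)}}{y{\left(-161 \right)}} = \frac{9 \cdot 249}{-25 + \left(-161\right)^{2} - -37513} = \frac{2241}{-25 + 25921 + 37513} = \frac{2241}{63409}$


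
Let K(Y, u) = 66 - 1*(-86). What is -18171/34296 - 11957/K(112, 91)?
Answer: -4300409/54302 ≈ -79.194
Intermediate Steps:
K(Y, u) = 152 (K(Y, u) = 66 + 86 = 152)
-18171/34296 - 11957/K(112, 91) = -18171/34296 - 11957/152 = -18171*1/34296 - 11957*1/152 = -6057/11432 - 11957/152 = -4300409/54302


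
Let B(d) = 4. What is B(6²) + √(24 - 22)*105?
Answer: 4 + 105*√2 ≈ 152.49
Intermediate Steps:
B(6²) + √(24 - 22)*105 = 4 + √(24 - 22)*105 = 4 + √2*105 = 4 + 105*√2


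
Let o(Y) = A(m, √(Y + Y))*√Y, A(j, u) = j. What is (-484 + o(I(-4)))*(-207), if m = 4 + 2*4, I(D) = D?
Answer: 100188 - 4968*I ≈ 1.0019e+5 - 4968.0*I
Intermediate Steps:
m = 12 (m = 4 + 8 = 12)
o(Y) = 12*√Y
(-484 + o(I(-4)))*(-207) = (-484 + 12*√(-4))*(-207) = (-484 + 12*(2*I))*(-207) = (-484 + 24*I)*(-207) = 100188 - 4968*I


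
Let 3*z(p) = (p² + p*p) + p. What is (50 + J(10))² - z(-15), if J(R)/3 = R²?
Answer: 122355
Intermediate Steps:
J(R) = 3*R²
z(p) = p/3 + 2*p²/3 (z(p) = ((p² + p*p) + p)/3 = ((p² + p²) + p)/3 = (2*p² + p)/3 = (p + 2*p²)/3 = p/3 + 2*p²/3)
(50 + J(10))² - z(-15) = (50 + 3*10²)² - (-15)*(1 + 2*(-15))/3 = (50 + 3*100)² - (-15)*(1 - 30)/3 = (50 + 300)² - (-15)*(-29)/3 = 350² - 1*145 = 122500 - 145 = 122355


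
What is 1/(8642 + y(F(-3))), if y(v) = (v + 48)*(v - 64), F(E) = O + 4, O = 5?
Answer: 1/5507 ≈ 0.00018159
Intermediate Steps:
F(E) = 9 (F(E) = 5 + 4 = 9)
y(v) = (-64 + v)*(48 + v) (y(v) = (48 + v)*(-64 + v) = (-64 + v)*(48 + v))
1/(8642 + y(F(-3))) = 1/(8642 + (-3072 + 9**2 - 16*9)) = 1/(8642 + (-3072 + 81 - 144)) = 1/(8642 - 3135) = 1/5507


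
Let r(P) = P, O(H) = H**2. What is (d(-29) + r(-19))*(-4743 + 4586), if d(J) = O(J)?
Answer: -129054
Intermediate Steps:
d(J) = J**2
(d(-29) + r(-19))*(-4743 + 4586) = ((-29)**2 - 19)*(-4743 + 4586) = (841 - 19)*(-157) = 822*(-157) = -129054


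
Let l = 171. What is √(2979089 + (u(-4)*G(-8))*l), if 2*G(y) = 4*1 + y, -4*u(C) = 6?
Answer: √2979602 ≈ 1726.2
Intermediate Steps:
u(C) = -3/2 (u(C) = -¼*6 = -3/2)
G(y) = 2 + y/2 (G(y) = (4*1 + y)/2 = (4 + y)/2 = 2 + y/2)
√(2979089 + (u(-4)*G(-8))*l) = √(2979089 - 3*(2 + (½)*(-8))/2*171) = √(2979089 - 3*(2 - 4)/2*171) = √(2979089 - 3/2*(-2)*171) = √(2979089 + 3*171) = √(2979089 + 513) = √2979602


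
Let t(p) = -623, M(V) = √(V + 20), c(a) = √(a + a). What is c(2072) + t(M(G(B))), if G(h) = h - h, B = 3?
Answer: -623 + 4*√259 ≈ -558.63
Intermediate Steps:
G(h) = 0
c(a) = √2*√a (c(a) = √(2*a) = √2*√a)
M(V) = √(20 + V)
c(2072) + t(M(G(B))) = √2*√2072 - 623 = √2*(2*√518) - 623 = 4*√259 - 623 = -623 + 4*√259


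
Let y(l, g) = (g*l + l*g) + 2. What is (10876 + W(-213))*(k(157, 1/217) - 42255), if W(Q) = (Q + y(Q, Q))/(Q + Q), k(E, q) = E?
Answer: -95618218801/213 ≈ -4.4891e+8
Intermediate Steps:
y(l, g) = 2 + 2*g*l (y(l, g) = (g*l + g*l) + 2 = 2*g*l + 2 = 2 + 2*g*l)
W(Q) = (2 + Q + 2*Q**2)/(2*Q) (W(Q) = (Q + (2 + 2*Q*Q))/(Q + Q) = (Q + (2 + 2*Q**2))/((2*Q)) = (2 + Q + 2*Q**2)*(1/(2*Q)) = (2 + Q + 2*Q**2)/(2*Q))
(10876 + W(-213))*(k(157, 1/217) - 42255) = (10876 + (1/2 - 213 + 1/(-213)))*(157 - 42255) = (10876 + (1/2 - 213 - 1/213))*(-42098) = (10876 - 90527/426)*(-42098) = (4542649/426)*(-42098) = -95618218801/213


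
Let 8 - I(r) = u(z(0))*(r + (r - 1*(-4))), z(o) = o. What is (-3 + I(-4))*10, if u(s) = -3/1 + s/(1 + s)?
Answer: -70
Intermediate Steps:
u(s) = -3 + s/(1 + s) (u(s) = -3*1 + s/(1 + s) = -3 + s/(1 + s))
I(r) = 20 + 6*r (I(r) = 8 - (-3 - 2*0)/(1 + 0)*(r + (r - 1*(-4))) = 8 - (-3 + 0)/1*(r + (r + 4)) = 8 - 1*(-3)*(r + (4 + r)) = 8 - (-3)*(4 + 2*r) = 8 - (-12 - 6*r) = 8 + (12 + 6*r) = 20 + 6*r)
(-3 + I(-4))*10 = (-3 + (20 + 6*(-4)))*10 = (-3 + (20 - 24))*10 = (-3 - 4)*10 = -7*10 = -70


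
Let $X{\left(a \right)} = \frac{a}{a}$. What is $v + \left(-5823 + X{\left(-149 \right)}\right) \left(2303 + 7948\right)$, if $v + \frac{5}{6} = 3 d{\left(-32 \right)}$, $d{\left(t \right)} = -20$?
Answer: $- \frac{358088297}{6} \approx -5.9681 \cdot 10^{7}$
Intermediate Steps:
$X{\left(a \right)} = 1$
$v = - \frac{365}{6}$ ($v = - \frac{5}{6} + 3 \left(-20\right) = - \frac{5}{6} - 60 = - \frac{365}{6} \approx -60.833$)
$v + \left(-5823 + X{\left(-149 \right)}\right) \left(2303 + 7948\right) = - \frac{365}{6} + \left(-5823 + 1\right) \left(2303 + 7948\right) = - \frac{365}{6} - 59681322 = - \frac{358088297}{6}$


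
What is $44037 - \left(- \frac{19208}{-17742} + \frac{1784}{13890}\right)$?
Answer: $\frac{904335034601}{20536365} \approx 44036.0$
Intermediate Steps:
$44037 - \left(- \frac{19208}{-17742} + \frac{1784}{13890}\right) = 44037 - \left(\left(-19208\right) \left(- \frac{1}{17742}\right) + 1784 \cdot \frac{1}{13890}\right) = 44037 - \left(\frac{9604}{8871} + \frac{892}{6945}\right) = 44037 - \frac{24870904}{20536365} = \frac{904335034601}{20536365}$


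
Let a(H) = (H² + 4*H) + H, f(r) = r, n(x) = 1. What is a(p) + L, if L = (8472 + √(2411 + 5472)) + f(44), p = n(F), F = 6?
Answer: 8522 + √7883 ≈ 8610.8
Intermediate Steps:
p = 1
a(H) = H² + 5*H
L = 8516 + √7883 (L = (8472 + √(2411 + 5472)) + 44 = (8472 + √7883) + 44 = 8516 + √7883 ≈ 8604.8)
a(p) + L = 1*(5 + 1) + (8516 + √7883) = 1*6 + (8516 + √7883) = 6 + (8516 + √7883) = 8522 + √7883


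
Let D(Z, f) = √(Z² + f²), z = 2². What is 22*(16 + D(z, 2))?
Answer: 352 + 44*√5 ≈ 450.39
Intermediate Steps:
z = 4
22*(16 + D(z, 2)) = 22*(16 + √(4² + 2²)) = 22*(16 + √(16 + 4)) = 22*(16 + √20) = 22*(16 + 2*√5) = 352 + 44*√5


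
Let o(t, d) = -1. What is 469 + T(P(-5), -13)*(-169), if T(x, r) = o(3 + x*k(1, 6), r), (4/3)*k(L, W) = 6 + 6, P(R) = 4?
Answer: 638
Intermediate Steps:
k(L, W) = 9 (k(L, W) = 3*(6 + 6)/4 = (¾)*12 = 9)
T(x, r) = -1
469 + T(P(-5), -13)*(-169) = 469 - 1*(-169) = 469 + 169 = 638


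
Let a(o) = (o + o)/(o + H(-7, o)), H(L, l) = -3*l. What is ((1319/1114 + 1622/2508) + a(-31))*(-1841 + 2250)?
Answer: 118663579/349239 ≈ 339.78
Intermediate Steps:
a(o) = -1 (a(o) = (o + o)/(o - 3*o) = (2*o)/((-2*o)) = (2*o)*(-1/(2*o)) = -1)
((1319/1114 + 1622/2508) + a(-31))*(-1841 + 2250) = ((1319/1114 + 1622/2508) - 1)*(-1841 + 2250) = ((1319*(1/1114) + 1622*(1/2508)) - 1)*409 = ((1319/1114 + 811/1254) - 1)*409 = (639370/349239 - 1)*409 = (290131/349239)*409 = 118663579/349239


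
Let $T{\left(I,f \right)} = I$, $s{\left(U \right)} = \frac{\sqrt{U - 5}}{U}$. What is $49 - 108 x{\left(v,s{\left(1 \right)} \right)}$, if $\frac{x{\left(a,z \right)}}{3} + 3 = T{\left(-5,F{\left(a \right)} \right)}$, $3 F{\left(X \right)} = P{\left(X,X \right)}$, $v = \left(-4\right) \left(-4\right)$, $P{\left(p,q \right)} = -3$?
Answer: $2641$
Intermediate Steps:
$v = 16$
$s{\left(U \right)} = \frac{\sqrt{-5 + U}}{U}$
$F{\left(X \right)} = -1$ ($F{\left(X \right)} = \frac{1}{3} \left(-3\right) = -1$)
$x{\left(a,z \right)} = -24$ ($x{\left(a,z \right)} = -9 + 3 \left(-5\right) = -9 - 15 = -24$)
$49 - 108 x{\left(v,s{\left(1 \right)} \right)} = 49 - -2592 = 49 + 2592 = 2641$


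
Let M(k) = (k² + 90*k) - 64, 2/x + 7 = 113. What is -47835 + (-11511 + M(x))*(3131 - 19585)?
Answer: 534775364901/2809 ≈ 1.9038e+8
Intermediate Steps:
x = 1/53 (x = 2/(-7 + 113) = 2/106 = 2*(1/106) = 1/53 ≈ 0.018868)
M(k) = -64 + k² + 90*k
-47835 + (-11511 + M(x))*(3131 - 19585) = -47835 + (-11511 + (-64 + (1/53)² + 90*(1/53)))*(3131 - 19585) = -47835 + (-11511 + (-64 + 1/2809 + 90/53))*(-16454) = -47835 + (-11511 - 175005/2809)*(-16454) = -47835 - 32509404/2809*(-16454) = -47835 + 534909733416/2809 = 534775364901/2809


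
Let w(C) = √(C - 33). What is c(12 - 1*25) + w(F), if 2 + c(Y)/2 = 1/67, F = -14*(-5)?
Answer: -266/67 + √37 ≈ 2.1126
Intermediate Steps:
F = 70
c(Y) = -266/67 (c(Y) = -4 + 2/67 = -266/67)
w(C) = √(-33 + C)
c(12 - 1*25) + w(F) = -266/67 + √(-33 + 70) = -266/67 + √37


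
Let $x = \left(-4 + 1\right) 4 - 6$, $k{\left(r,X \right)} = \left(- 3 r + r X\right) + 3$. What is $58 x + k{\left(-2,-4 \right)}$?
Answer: $-1027$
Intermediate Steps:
$k{\left(r,X \right)} = 3 - 3 r + X r$ ($k{\left(r,X \right)} = \left(- 3 r + X r\right) + 3 = 3 - 3 r + X r$)
$x = -18$ ($x = \left(-3\right) 4 - 6 = -12 - 6 = -18$)
$58 x + k{\left(-2,-4 \right)} = 58 \left(-18\right) - -17 = -1044 + \left(3 + 6 + 8\right) = -1044 + 17 = -1027$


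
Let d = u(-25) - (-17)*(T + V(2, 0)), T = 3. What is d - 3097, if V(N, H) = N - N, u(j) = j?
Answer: -3071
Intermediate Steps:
V(N, H) = 0
d = 26 (d = -25 - (-17)*(3 + 0) = -25 - (-17)*3 = -25 - 1*(-51) = -25 + 51 = 26)
d - 3097 = 26 - 3097 = -3071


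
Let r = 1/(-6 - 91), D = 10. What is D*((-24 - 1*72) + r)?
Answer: -93130/97 ≈ -960.10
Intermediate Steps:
r = -1/97 (r = 1/(-97) = -1/97 ≈ -0.010309)
D*((-24 - 1*72) + r) = 10*((-24 - 1*72) - 1/97) = 10*((-24 - 72) - 1/97) = 10*(-96 - 1/97) = 10*(-9313/97) = -93130/97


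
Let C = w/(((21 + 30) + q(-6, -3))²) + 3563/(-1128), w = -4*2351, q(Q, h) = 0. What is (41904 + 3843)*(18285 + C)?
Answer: 5344824174365/6392 ≈ 8.3617e+8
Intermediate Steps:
w = -9404
C = -6625025/977976 (C = -9404/((21 + 30) + 0)² + 3563/(-1128) = -9404/(51 + 0)² + 3563*(-1/1128) = -9404/(51²) - 3563/1128 = -9404/2601 - 3563/1128 = -6625025/977976 ≈ -6.7742)
(41904 + 3843)*(18285 + C) = (41904 + 3843)*(18285 - 6625025/977976) = 45747*(17875666135/977976) = 5344824174365/6392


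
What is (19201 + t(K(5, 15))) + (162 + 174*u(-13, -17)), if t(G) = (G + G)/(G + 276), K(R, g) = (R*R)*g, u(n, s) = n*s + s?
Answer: 11904653/217 ≈ 54860.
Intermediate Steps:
u(n, s) = s + n*s
K(R, g) = g*R**2 (K(R, g) = R**2*g = g*R**2)
t(G) = 2*G/(276 + G) (t(G) = (2*G)/(276 + G) = 2*G/(276 + G))
(19201 + t(K(5, 15))) + (162 + 174*u(-13, -17)) = (19201 + 2*(15*5**2)/(276 + 15*5**2)) + (162 + 174*(-17*(1 - 13))) = (19201 + 2*(15*25)/(276 + 15*25)) + (162 + 174*(-17*(-12))) = (19201 + 2*375/(276 + 375)) + (162 + 174*204) = (19201 + 2*375/651) + (162 + 35496) = (19201 + 2*375*(1/651)) + 35658 = (19201 + 250/217) + 35658 = 4166867/217 + 35658 = 11904653/217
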